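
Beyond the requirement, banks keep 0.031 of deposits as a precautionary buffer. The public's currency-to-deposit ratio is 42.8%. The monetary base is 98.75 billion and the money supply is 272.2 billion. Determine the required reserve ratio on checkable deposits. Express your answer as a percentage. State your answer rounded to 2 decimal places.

5.91%

Using m = M/MB = 272.2/98.75 ≈ 2.756456. Since m = (1 + c)/(c + rr + e), the denominator satisfies c + rr + e = (1 + c)/m = (1 + 0.428) / 2.756456 ≈ 0.518057.
With c = 0.428 and e = 0.031, the required reserve ratio on checkable deposits is 0.518057 − 0.428 − 0.031 = 0.059057.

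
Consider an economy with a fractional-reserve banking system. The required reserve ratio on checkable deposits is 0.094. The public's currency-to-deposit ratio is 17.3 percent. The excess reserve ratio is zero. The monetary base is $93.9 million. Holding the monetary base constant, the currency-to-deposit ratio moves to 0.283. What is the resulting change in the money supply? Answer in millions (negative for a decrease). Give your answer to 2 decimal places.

-92.97 million

Initially m₁ = (1 + 0.173) / (0.094 + 0.173) ≈ 4.39326, so M₁ = 4.39326 × 93.9 ≈ 412.5271 million.
After the change m₂ = (1 + 0.283) / (0.094 + 0.283) ≈ 3.40318, so M₂ = 3.40318 × 93.9 ≈ 319.5586 million.
ΔM = M₂ − M₁ = 319.5586 − 412.5271 = -92.9685 million.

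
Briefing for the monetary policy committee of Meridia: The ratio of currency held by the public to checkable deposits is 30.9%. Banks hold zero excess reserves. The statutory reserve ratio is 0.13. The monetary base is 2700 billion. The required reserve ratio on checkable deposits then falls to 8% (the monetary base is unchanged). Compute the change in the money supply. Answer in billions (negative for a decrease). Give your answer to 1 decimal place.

1034.8 billion

Initially m₁ = (1 + 0.309) / (0.13 + 0.309) ≈ 2.981777, so M₁ = 2.981777 × 2700 = 8050.7979 billion.
After the change m₂ = (1 + 0.309) / (0.08 + 0.309) ≈ 3.365039, so M₂ = 3.365039 × 2700 = 9085.6053 billion.
ΔM = M₂ − M₁ = 9085.6053 − 8050.7979 = 1034.8074 billion.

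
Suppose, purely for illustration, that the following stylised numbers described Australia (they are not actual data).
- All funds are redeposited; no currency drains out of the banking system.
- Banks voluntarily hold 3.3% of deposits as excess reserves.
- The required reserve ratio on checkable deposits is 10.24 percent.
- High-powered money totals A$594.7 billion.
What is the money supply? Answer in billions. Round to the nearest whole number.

The money multiplier is m = 1 / (rr + e) = 1 / (0.1024 + 0.033) ≈ 7.3855.
So M = m × MB = 7.3855 × 594.7 ≈ 4392.1569 billion.

A$4392 billion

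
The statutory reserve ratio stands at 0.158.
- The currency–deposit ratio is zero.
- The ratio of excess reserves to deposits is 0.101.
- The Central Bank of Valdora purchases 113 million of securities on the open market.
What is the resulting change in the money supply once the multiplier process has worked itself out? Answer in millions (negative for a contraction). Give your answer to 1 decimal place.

The money multiplier is m = 1 / (rr + e) = 1 / (0.158 + 0.101) ≈ 3.86100.
The purchase adds 113 million of base, so ΔM = m × ΔMB = 3.86100 × (+113) = 436.293 million.

436.3 million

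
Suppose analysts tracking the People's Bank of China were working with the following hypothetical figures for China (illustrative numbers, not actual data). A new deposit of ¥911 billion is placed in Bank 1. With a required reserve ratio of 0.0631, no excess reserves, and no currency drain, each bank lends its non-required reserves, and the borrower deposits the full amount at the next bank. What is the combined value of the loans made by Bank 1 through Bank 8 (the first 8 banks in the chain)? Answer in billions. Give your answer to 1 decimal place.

Bank i lends (1 − rr)^i of the original deposit: Bank 1 lends 911·0.9369 = 853.5159, Bank 2 lends 911·0.9369² ≈ 799.6590, and so on.
Summing a geometric series: total = 911·[0.9369·(1 − 0.9369^8) / (1 − 0.9369)] ≈ 5496.1676 billion.

¥5496.2 billion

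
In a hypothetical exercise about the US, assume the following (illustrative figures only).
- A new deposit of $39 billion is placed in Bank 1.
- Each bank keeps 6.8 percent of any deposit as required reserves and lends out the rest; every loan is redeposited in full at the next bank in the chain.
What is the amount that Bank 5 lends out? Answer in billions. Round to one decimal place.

Each bank lends a fraction (1 − rr) = 0.9320 of the deposit it receives, so Bank 5 receives 39·0.9320^4 and lends 39·0.9320^5 ≈ 27.4248 billion.

$27.4 billion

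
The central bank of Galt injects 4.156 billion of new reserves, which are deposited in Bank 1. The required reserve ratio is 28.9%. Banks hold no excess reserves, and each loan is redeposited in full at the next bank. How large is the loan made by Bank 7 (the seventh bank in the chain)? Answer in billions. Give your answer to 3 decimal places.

Each bank lends a fraction (1 − rr) = 0.7110 of the deposit it receives, so Bank 7 receives 4.156·0.7110^6 and lends 4.156·0.7110^7 ≈ 0.3817 billion.

0.382 billion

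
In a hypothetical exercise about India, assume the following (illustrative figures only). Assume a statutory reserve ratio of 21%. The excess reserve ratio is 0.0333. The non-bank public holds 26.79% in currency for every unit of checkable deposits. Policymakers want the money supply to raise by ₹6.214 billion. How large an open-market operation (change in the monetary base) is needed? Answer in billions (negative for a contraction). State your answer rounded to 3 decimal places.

₹2.505 billion

The money multiplier is m = (1 + c) / (rr + e + c) = (1 + 0.2679) / (0.21 + 0.0333 + 0.2679) ≈ 2.48024.
ΔMB = ΔM / m = (+6.214) / 2.48024 ≈ 2.5054 billion.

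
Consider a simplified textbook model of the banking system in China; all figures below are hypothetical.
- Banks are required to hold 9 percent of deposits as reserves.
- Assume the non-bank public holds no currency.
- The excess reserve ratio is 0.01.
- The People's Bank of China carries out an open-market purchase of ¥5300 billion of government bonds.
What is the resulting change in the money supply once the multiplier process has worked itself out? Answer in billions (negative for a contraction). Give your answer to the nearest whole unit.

¥53000 billion

The money multiplier is m = 1 / (rr + e) = 1 / (0.09 + 0.01) = 10.
The purchase adds 5300 billion of base, so ΔM = m × ΔMB = 10 × (+5300) = 53000 billion.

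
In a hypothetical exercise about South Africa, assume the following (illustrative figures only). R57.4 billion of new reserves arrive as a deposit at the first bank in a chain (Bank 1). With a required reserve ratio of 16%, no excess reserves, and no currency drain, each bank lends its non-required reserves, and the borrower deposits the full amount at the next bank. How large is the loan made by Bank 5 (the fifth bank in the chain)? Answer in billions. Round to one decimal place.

R24.0 billion

Each bank lends a fraction (1 − rr) = 0.8400 of the deposit it receives, so Bank 5 receives 57.4·0.8400^4 and lends 57.4·0.8400^5 ≈ 24.0054 billion.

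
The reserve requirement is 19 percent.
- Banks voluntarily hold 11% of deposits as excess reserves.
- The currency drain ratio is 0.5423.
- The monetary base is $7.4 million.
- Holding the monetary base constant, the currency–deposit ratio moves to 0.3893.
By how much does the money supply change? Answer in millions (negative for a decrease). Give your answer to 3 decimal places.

$1.365 million

Initially m₁ = (1 + 0.5423) / (0.19 + 0.11 + 0.5423) ≈ 1.83106, so M₁ = 1.83106 × 7.4 ≈ 13.5498 million.
After the change m₂ = (1 + 0.3893) / (0.19 + 0.11 + 0.3893) ≈ 2.01552, so M₂ = 2.01552 × 7.4 ≈ 14.9148 million.
ΔM = M₂ − M₁ = 14.9148 − 13.5498 = 1.365 million.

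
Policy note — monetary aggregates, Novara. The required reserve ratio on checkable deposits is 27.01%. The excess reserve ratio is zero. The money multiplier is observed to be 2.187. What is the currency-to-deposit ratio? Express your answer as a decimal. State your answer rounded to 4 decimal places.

0.3448

Using m = 2.187. From m = (1 + c)/(c + rr + e), rearranging gives 1 + c = m·(c + rr + e), so c·(1 − m) = m·(rr + e) − 1.
Hence c = [m·(rr + e) − 1]/(1 − m) = [2.187 × (0.2701 + 0) − 1] / (1 − 2.187) ≈ 0.344812.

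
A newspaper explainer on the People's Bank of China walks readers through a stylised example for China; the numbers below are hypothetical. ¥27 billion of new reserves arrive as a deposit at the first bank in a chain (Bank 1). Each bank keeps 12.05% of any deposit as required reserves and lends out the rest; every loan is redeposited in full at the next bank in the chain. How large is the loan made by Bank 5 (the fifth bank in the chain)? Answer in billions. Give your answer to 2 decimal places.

¥14.21 billion

Each bank lends a fraction (1 − rr) = 0.8795 of the deposit it receives, so Bank 5 receives 27·0.8795^4 and lends 27·0.8795^5 ≈ 14.2083 billion.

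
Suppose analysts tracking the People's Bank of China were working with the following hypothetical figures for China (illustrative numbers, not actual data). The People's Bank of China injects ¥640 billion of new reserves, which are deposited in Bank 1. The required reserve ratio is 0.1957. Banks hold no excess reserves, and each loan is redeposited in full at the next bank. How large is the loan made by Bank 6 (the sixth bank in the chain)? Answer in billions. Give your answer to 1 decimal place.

Each bank lends a fraction (1 − rr) = 0.8043 of the deposit it receives, so Bank 6 receives 640·0.8043^5 and lends 640·0.8043^6 ≈ 173.2560 billion.

¥173.3 billion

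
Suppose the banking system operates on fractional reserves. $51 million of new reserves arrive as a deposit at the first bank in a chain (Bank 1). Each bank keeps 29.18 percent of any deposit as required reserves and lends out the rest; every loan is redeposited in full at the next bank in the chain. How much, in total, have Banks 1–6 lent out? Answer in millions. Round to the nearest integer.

$108 million

Bank i lends (1 − rr)^i of the original deposit: Bank 1 lends 51·0.7082 = 36.1182, Bank 2 lends 51·0.7082² ≈ 25.5789, and so on.
Summing a geometric series: total = 51·[0.7082·(1 − 0.7082^6) / (1 − 0.7082)] ≈ 108.1610 million.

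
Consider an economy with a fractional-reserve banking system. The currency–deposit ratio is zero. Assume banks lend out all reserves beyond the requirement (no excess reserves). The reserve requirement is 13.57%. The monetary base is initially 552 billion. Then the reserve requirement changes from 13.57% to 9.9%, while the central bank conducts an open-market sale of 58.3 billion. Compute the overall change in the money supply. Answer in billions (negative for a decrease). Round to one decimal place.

919.1 billion

Before: m₁ = 1 / (0.1357) ≈ 7.36920, MB₁ = 552, so M₁ = 7.36920 × 552 = 4067.7984 billion.
After: m₂ = 1 / (0.099) ≈ 10.10101, MB₂ = 552 − 58.3 = 493.7, so M₂ = 10.10101 × 493.7 ≈ 4986.8686 billion.
ΔM = M₂ − M₁ = 4986.8686 − 4067.7984 = 919.0702 billion.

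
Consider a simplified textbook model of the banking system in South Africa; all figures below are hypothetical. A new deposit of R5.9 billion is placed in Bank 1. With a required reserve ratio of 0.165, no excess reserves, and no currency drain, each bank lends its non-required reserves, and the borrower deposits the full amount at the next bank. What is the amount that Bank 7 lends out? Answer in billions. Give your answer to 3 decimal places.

Each bank lends a fraction (1 − rr) = 0.8350 of the deposit it receives, so Bank 7 receives 5.9·0.8350^6 and lends 5.9·0.8350^7 ≈ 1.6698 billion.

R1.670 billion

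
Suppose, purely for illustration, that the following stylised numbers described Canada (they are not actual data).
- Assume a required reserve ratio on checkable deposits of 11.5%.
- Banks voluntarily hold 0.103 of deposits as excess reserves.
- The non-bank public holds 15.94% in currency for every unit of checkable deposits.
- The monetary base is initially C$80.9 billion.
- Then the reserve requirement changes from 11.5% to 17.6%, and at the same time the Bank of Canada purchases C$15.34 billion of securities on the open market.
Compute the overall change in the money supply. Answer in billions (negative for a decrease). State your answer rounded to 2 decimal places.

C$5.99 billion

Before: m₁ = (1 + 0.1594) / (0.115 + 0.103 + 0.1594) ≈ 3.07207, MB₁ = 80.9, so M₁ = 3.07207 × 80.9 ≈ 248.5305 billion.
After: m₂ = (1 + 0.1594) / (0.176 + 0.103 + 0.1594) ≈ 2.64462, MB₂ = 80.9 + 15.34 = 96.24, so M₂ = 2.64462 × 96.24 ≈ 254.5182 billion.
ΔM = M₂ − M₁ = 254.5182 − 248.5305 = 5.9877 billion.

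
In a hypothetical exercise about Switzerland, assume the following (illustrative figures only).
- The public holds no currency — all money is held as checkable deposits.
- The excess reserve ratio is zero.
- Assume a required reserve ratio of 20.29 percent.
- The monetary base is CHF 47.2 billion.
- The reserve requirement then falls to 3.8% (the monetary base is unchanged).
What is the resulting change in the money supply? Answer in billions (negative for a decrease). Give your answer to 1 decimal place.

CHF 1009.5 billion

Initially m₁ = 1 / (0.2029) ≈ 4.9285, so M₁ = 4.9285 × 47.2 = 232.6252 billion.
After the change m₂ = 1 / (0.038) ≈ 26.3158, so M₂ = 26.3158 × 47.2 ≈ 1242.1058 billion.
ΔM = M₂ − M₁ = 1242.1058 − 232.6252 = 1009.4806 billion.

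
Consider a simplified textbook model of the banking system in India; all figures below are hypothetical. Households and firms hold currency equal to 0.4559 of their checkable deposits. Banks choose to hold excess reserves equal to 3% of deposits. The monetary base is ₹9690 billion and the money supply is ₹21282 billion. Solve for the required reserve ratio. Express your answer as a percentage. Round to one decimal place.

Using m = M/MB = 21282/9690 ≈ 2.196285. Since m = (1 + c)/(c + rr + e), the denominator satisfies c + rr + e = (1 + c)/m = (1 + 0.4559) / 2.196285 ≈ 0.662892.
With c = 0.4559 and e = 0.03, the required reserve ratio is 0.662892 − 0.4559 − 0.03 = 0.176992.

17.7%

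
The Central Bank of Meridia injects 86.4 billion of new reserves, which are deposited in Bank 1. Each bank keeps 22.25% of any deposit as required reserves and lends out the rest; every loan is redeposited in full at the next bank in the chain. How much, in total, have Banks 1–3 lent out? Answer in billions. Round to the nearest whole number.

Bank i lends (1 − rr)^i of the original deposit: Bank 1 lends 86.4·0.7775 = 67.1760, Bank 2 lends 86.4·0.7775² ≈ 52.2293, and so on.
Summing a geometric series: total = 86.4·[0.7775·(1 − 0.7775^3) / (1 − 0.7775)] ≈ 160.0137 billion.

160 billion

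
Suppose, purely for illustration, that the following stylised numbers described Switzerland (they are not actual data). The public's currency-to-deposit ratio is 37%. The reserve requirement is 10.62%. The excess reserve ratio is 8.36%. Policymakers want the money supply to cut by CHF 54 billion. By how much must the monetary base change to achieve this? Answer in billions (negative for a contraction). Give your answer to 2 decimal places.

-22.07 billion

The money multiplier is m = (1 + c) / (rr + e + c) = (1 + 0.37) / (0.1062 + 0.0836 + 0.37) ≈ 2.44730.
ΔMB = ΔM / m = (−54) / 2.44730 ≈ -22.0651 billion.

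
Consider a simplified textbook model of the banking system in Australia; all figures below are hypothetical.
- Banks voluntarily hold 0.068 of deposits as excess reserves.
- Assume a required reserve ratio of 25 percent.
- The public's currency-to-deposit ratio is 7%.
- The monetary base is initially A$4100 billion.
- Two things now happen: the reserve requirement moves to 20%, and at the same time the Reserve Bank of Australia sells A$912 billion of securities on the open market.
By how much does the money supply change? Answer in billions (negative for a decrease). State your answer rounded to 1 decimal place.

-1214.5 billion

Before: m₁ = (1 + 0.07) / (0.25 + 0.068 + 0.07) ≈ 2.757732, MB₁ = 4100, so M₁ = 2.757732 × 4100 = 11306.7012 billion.
After: m₂ = (1 + 0.07) / (0.2 + 0.068 + 0.07) ≈ 3.165680, MB₂ = 4100 − 912 = 3188, so M₂ = 3.165680 × 3188 ≈ 10092.1878 billion.
ΔM = M₂ − M₁ = 10092.1878 − 11306.7012 = -1214.5134 billion.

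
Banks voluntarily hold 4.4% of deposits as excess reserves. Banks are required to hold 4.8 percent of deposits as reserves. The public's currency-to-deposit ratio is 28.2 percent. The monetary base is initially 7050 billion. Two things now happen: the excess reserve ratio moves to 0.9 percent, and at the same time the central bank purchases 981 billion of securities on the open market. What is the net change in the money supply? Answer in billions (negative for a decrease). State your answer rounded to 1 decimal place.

6204.9 billion

Before: m₁ = (1 + 0.282) / (0.048 + 0.044 + 0.282) ≈ 3.427807, MB₁ = 7050, so M₁ = 3.427807 × 7050 ≈ 24166.0393 billion.
After: m₂ = (1 + 0.282) / (0.048 + 0.009 + 0.282) ≈ 3.781711, MB₂ = 7050 + 981 = 8031, so M₂ = 3.781711 × 8031 ≈ 30370.921 billion.
ΔM = M₂ − M₁ = 30370.921 − 24166.0393 = 6204.8817 billion.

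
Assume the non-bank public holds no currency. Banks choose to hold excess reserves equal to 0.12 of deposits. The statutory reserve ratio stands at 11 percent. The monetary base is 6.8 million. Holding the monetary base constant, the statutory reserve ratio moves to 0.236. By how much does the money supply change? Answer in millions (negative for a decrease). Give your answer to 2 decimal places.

-10.46 million

Initially m₁ = 1 / (0.11 + 0.12) ≈ 4.3478, so M₁ = 4.3478 × 6.8 ≈ 29.565 million.
After the change m₂ = 1 / (0.236 + 0.12) ≈ 2.8090, so M₂ = 2.8090 × 6.8 = 19.1012 million.
ΔM = M₂ − M₁ = 19.1012 − 29.565 = -10.4638 million.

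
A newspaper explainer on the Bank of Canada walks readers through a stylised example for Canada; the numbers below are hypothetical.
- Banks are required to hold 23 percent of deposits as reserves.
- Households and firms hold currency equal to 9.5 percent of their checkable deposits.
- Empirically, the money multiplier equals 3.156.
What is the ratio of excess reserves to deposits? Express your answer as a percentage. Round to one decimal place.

2.2%

Using m = 3.156. Since m = (1 + c)/(c + rr + e), the denominator satisfies c + rr + e = (1 + c)/m = (1 + 0.095) / 3.156 ≈ 0.346958.
With c = 0.095 and rr = 0.23, the ratio of excess reserves to deposits is 0.346958 − 0.095 − 0.23 = 0.021958.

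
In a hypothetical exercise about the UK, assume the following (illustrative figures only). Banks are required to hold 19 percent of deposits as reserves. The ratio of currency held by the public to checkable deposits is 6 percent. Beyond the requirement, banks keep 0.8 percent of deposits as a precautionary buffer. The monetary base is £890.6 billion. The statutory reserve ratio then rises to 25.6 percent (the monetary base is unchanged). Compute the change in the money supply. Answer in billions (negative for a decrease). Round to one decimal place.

-745.4 billion

Initially m₁ = (1 + 0.06) / (0.19 + 0.008 + 0.06) ≈ 4.10853, so M₁ = 4.10853 × 890.6 ≈ 3659.0568 billion.
After the change m₂ = (1 + 0.06) / (0.256 + 0.008 + 0.06) ≈ 3.27160, so M₂ = 3.27160 × 890.6 ≈ 2913.687 billion.
ΔM = M₂ − M₁ = 2913.687 − 3659.0568 = -745.3698 billion.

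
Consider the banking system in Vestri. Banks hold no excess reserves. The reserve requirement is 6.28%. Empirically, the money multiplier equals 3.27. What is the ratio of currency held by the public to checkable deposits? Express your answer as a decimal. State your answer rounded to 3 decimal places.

0.350

Using m = 3.27. From m = (1 + c)/(c + rr + e), rearranging gives 1 + c = m·(c + rr + e), so c·(1 − m) = m·(rr + e) − 1.
Hence c = [m·(rr + e) − 1]/(1 − m) = [3.27 × (0.0628 + 0) − 1] / (1 − 3.27) ≈ 0.350063.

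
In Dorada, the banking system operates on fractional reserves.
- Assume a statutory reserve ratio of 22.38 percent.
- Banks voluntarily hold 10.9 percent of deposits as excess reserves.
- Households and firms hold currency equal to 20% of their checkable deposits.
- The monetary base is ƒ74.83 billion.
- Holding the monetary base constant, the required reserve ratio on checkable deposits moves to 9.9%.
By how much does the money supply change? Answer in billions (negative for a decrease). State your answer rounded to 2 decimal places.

ƒ51.55 billion

Initially m₁ = (1 + 0.2) / (0.2238 + 0.109 + 0.2) ≈ 2.25225, so M₁ = 2.25225 × 74.83 ≈ 168.5359 billion.
After the change m₂ = (1 + 0.2) / (0.099 + 0.109 + 0.2) ≈ 2.94118, so M₂ = 2.94118 × 74.83 ≈ 220.0885 billion.
ΔM = M₂ − M₁ = 220.0885 − 168.5359 = 51.5526 billion.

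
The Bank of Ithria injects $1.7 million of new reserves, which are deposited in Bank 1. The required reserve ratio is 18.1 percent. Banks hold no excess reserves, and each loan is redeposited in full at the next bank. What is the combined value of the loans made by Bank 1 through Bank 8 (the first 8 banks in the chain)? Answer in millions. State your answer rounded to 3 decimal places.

$6.135 million

Bank i lends (1 − rr)^i of the original deposit: Bank 1 lends 1.7·0.8190 = 1.3923, Bank 2 lends 1.7·0.8190² ≈ 1.1403, and so on.
Summing a geometric series: total = 1.7·[0.8190·(1 − 0.8190^8) / (1 − 0.8190)] ≈ 6.1351 million.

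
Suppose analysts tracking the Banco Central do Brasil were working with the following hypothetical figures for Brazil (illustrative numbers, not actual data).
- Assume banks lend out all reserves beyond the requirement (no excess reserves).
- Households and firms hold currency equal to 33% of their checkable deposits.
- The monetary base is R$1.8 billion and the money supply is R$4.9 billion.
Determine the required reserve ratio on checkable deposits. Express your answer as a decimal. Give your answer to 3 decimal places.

0.159

Using m = M/MB = 4.9/1.8 ≈ 2.722222. Since m = (1 + c)/(c + rr + e), the denominator satisfies c + rr + e = (1 + c)/m = (1 + 0.33) / 2.722222 ≈ 0.488571.
With c = 0.33 and e = 0, the required reserve ratio on checkable deposits is 0.488571 − 0.33 − 0 = 0.158571.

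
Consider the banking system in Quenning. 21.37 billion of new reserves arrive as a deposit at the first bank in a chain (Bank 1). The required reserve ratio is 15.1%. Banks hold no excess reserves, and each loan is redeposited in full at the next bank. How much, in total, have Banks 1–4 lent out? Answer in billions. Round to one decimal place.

57.7 billion

Bank i lends (1 − rr)^i of the original deposit: Bank 1 lends 21.37·0.8490 ≈ 18.1431, Bank 2 lends 21.37·0.8490² ≈ 15.4035, and so on.
Summing a geometric series: total = 21.37·[0.8490·(1 − 0.8490^4) / (1 − 0.8490)] ≈ 57.7271 billion.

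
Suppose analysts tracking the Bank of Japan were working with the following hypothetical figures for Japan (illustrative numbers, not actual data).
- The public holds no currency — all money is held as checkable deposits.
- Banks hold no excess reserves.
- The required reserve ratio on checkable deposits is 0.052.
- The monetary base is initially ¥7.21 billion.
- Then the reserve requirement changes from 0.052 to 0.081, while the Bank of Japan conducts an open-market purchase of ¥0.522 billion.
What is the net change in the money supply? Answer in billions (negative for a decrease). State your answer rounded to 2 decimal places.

Before: m₁ = 1 / (0.052) ≈ 19.2308, MB₁ = 7.21, so M₁ = 19.2308 × 7.21 ≈ 138.6541 billion.
After: m₂ = 1 / (0.081) ≈ 12.3457, MB₂ = 7.21 + 0.522 = 7.732, so M₂ = 12.3457 × 7.732 ≈ 95.457 billion.
ΔM = M₂ − M₁ = 95.457 − 138.6541 = -43.1971 billion.

-43.20 billion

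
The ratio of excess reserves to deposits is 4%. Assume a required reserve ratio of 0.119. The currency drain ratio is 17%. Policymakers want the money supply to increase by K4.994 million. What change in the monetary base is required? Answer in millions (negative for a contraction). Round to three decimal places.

K1.404 million

The money multiplier is m = (1 + c) / (rr + e + c) = (1 + 0.17) / (0.119 + 0.04 + 0.17) ≈ 3.55623.
ΔMB = ΔM / m = (+4.994) / 3.55623 ≈ 1.4043 million.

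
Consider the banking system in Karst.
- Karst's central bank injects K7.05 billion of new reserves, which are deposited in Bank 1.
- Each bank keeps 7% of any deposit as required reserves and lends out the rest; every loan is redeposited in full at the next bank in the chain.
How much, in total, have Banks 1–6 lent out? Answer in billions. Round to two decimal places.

K33.06 billion

Bank i lends (1 − rr)^i of the original deposit: Bank 1 lends 7.05·0.9300 = 6.5565, Bank 2 lends 7.05·0.9300² ≈ 6.0975, and so on.
Summing a geometric series: total = 7.05·[0.9300·(1 − 0.9300^6) / (1 − 0.9300)] ≈ 33.0644 billion.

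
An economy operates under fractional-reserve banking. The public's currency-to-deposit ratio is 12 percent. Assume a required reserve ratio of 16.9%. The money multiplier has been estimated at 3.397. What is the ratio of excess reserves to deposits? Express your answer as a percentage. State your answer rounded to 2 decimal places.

Using m = 3.397. Since m = (1 + c)/(c + rr + e), the denominator satisfies c + rr + e = (1 + c)/m = (1 + 0.12) / 3.397 ≈ 0.329703.
With c = 0.12 and rr = 0.169, the ratio of excess reserves to deposits is 0.329703 − 0.12 − 0.169 = 0.040703.

4.07%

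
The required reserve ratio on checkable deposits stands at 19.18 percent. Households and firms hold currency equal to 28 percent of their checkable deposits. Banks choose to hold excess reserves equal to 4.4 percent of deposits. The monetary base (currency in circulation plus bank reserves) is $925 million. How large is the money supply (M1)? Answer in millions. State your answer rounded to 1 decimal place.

$2295.5 million

The money multiplier is m = (1 + c) / (rr + e + c) = (1 + 0.28) / (0.1918 + 0.044 + 0.28) ≈ 2.48158.
So M = m × MB = 2.48158 × 925 = 2295.4615 million.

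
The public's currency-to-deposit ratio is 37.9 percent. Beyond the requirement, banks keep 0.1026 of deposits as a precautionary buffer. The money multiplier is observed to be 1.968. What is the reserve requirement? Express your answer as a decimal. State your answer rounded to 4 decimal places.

Using m = 1.968. Since m = (1 + c)/(c + rr + e), the denominator satisfies c + rr + e = (1 + c)/m = (1 + 0.379) / 1.968 ≈ 0.700711.
With c = 0.379 and e = 0.1026, the reserve requirement is 0.700711 − 0.379 − 0.1026 = 0.219111.

0.2191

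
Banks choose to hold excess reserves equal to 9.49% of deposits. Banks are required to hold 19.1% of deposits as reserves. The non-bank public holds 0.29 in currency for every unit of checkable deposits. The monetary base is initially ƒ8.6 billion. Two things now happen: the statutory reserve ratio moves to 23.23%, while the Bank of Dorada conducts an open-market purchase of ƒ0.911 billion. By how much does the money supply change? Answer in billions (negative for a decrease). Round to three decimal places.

Before: m₁ = (1 + 0.29) / (0.191 + 0.0949 + 0.29) ≈ 2.23997, MB₁ = 8.6, so M₁ = 2.23997 × 8.6 ≈ 19.2637 billion.
After: m₂ = (1 + 0.29) / (0.2323 + 0.0949 + 0.29) ≈ 2.09008, MB₂ = 8.6 + 0.911 = 9.511, so M₂ = 2.09008 × 9.511 ≈ 19.8788 billion.
ΔM = M₂ − M₁ = 19.8788 − 19.2637 = 0.6151 billion.

ƒ0.615 billion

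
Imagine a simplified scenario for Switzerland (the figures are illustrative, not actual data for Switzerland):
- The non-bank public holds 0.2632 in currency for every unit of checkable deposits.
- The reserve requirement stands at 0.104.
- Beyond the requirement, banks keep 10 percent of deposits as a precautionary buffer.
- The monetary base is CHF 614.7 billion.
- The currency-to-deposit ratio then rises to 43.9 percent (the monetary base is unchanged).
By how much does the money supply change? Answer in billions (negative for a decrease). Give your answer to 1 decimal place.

Initially m₁ = (1 + 0.2632) / (0.104 + 0.1 + 0.2632) ≈ 2.70377, so M₁ = 2.70377 × 614.7 ≈ 1662.0074 billion.
After the change m₂ = (1 + 0.439) / (0.104 + 0.1 + 0.439) ≈ 2.23795, so M₂ = 2.23795 × 614.7 ≈ 1375.6679 billion.
ΔM = M₂ − M₁ = 1375.6679 − 1662.0074 = -286.3395 billion.

-286.3 billion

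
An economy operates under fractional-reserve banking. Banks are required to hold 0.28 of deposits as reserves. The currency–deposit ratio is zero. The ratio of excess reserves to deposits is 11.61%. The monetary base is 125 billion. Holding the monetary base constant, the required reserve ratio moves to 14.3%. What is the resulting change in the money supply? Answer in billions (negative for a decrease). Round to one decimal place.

166.9 billion

Initially m₁ = 1 / (0.28 + 0.1161) ≈ 2.52461, so M₁ = 2.52461 × 125 ≈ 315.5763 billion.
After the change m₂ = 1 / (0.143 + 0.1161) ≈ 3.85951, so M₂ = 3.85951 × 125 ≈ 482.4388 billion.
ΔM = M₂ − M₁ = 482.4388 − 315.5763 = 166.8625 billion.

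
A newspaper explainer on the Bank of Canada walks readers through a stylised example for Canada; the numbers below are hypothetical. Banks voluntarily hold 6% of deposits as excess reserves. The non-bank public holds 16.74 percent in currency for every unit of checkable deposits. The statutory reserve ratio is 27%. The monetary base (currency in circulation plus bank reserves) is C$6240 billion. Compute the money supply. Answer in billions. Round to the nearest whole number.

The money multiplier is m = (1 + c) / (rr + e + c) = (1 + 0.1674) / (0.27 + 0.06 + 0.1674) ≈ 2.34700.
So M = m × MB = 2.34700 × 6240 = 14645.28 billion.

C$14645 billion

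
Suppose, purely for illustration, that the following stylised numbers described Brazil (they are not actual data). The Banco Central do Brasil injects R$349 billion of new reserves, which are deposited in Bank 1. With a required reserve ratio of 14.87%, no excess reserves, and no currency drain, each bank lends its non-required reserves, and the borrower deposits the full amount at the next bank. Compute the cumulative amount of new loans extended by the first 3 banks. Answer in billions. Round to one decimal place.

R$765.3 billion

Bank i lends (1 − rr)^i of the original deposit: Bank 1 lends 349·0.8513 = 297.1037, Bank 2 lends 349·0.8513² ≈ 252.9244, and so on.
Summing a geometric series: total = 349·[0.8513·(1 − 0.8513^3) / (1 − 0.8513)] ≈ 765.3426 billion.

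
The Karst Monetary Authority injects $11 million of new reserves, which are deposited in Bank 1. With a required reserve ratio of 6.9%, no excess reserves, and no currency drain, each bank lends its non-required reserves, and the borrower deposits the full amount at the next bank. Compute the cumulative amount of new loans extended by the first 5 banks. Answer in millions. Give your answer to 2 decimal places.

Bank i lends (1 − rr)^i of the original deposit: Bank 1 lends 11·0.9310 = 10.2410, Bank 2 lends 11·0.9310² ≈ 9.5344, and so on.
Summing a geometric series: total = 11·[0.9310·(1 − 0.9310^5) / (1 − 0.9310)] ≈ 44.6097 million.

$44.61 million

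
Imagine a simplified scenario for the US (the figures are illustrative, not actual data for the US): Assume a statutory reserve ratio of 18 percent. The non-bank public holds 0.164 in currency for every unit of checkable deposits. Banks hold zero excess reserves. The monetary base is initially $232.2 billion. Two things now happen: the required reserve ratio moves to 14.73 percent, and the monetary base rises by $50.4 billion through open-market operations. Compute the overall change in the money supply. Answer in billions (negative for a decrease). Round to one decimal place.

Before: m₁ = (1 + 0.164) / (0.18 + 0.164) ≈ 3.38372, MB₁ = 232.2, so M₁ = 3.38372 × 232.2 ≈ 785.6998 billion.
After: m₂ = (1 + 0.164) / (0.1473 + 0.164) ≈ 3.73916, MB₂ = 232.2 + 50.4 = 282.6, so M₂ = 3.73916 × 282.6 ≈ 1056.6866 billion.
ΔM = M₂ − M₁ = 1056.6866 − 785.6998 = 270.9868 billion.

$271.0 billion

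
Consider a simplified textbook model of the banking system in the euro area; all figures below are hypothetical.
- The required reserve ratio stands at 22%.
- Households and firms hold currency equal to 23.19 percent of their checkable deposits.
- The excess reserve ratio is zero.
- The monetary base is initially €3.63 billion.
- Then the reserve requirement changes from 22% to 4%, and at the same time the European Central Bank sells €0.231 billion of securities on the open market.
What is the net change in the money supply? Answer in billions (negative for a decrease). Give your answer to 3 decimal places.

€5.504 billion

Before: m₁ = (1 + 0.2319) / (0.22 + 0.2319) ≈ 2.72605, MB₁ = 3.63, so M₁ = 2.72605 × 3.63 ≈ 9.8956 billion.
After: m₂ = (1 + 0.2319) / (0.04 + 0.2319) ≈ 4.53071, MB₂ = 3.63 − 0.231 = 3.399, so M₂ = 4.53071 × 3.399 ≈ 15.3999 billion.
ΔM = M₂ − M₁ = 15.3999 − 9.8956 = 5.5043 billion.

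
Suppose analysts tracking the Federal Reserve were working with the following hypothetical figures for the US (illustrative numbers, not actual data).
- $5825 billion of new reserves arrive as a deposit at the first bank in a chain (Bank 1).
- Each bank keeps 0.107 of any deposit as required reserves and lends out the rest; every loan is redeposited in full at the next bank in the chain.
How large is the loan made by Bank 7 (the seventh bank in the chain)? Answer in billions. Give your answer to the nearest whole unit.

$2638 billion

Each bank lends a fraction (1 − rr) = 0.8930 of the deposit it receives, so Bank 7 receives 5825·0.8930^6 and lends 5825·0.8930^7 ≈ 2637.8867 billion.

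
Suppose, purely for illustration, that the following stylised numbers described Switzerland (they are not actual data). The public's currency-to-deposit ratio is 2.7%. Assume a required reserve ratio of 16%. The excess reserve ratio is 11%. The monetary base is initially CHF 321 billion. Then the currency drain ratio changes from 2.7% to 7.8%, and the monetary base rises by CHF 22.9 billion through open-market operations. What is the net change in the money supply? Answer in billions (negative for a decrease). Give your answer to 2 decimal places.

Before: m₁ = (1 + 0.027) / (0.16 + 0.11 + 0.027) ≈ 3.457912, MB₁ = 321, so M₁ = 3.457912 × 321 ≈ 1109.9898 billion.
After: m₂ = (1 + 0.078) / (0.16 + 0.11 + 0.078) ≈ 3.097701, MB₂ = 321 + 22.9 = 343.9, so M₂ = 3.097701 × 343.9 ≈ 1065.2994 billion.
ΔM = M₂ − M₁ = 1065.2994 − 1109.9898 = -44.6904 billion.

-44.69 billion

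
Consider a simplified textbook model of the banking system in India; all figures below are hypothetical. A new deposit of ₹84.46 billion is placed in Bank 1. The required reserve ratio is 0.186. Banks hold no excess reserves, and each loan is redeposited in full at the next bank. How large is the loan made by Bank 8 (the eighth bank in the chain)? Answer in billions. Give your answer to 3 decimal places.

₹16.280 billion

Each bank lends a fraction (1 − rr) = 0.8140 of the deposit it receives, so Bank 8 receives 84.46·0.8140^7 and lends 84.46·0.8140^8 ≈ 16.2797 billion.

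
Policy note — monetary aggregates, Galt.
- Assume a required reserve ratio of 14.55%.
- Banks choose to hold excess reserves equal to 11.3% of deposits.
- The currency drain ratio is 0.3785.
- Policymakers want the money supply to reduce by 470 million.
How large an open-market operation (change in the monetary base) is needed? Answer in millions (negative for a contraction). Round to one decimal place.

The money multiplier is m = (1 + c) / (rr + e + c) = (1 + 0.3785) / (0.1455 + 0.113 + 0.3785) ≈ 2.16405.
ΔMB = ΔM / m = (−470) / 2.16405 ≈ -217.1854 million.

-217.2 million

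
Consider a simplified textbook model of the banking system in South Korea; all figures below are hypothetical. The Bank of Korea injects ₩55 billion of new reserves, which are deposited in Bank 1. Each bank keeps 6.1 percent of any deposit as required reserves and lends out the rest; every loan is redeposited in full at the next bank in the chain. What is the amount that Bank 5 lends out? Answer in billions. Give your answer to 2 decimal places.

Each bank lends a fraction (1 − rr) = 0.9390 of the deposit it receives, so Bank 5 receives 55·0.9390^4 and lends 55·0.9390^5 ≈ 40.1505 billion.

₩40.15 billion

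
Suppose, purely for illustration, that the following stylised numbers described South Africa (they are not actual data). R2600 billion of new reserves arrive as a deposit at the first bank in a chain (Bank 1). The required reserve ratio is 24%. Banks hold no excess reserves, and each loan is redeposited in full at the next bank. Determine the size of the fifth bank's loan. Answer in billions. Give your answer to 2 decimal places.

Each bank lends a fraction (1 − rr) = 0.7600 of the deposit it receives, so Bank 5 receives 2600·0.7600^4 and lends 2600·0.7600^5 ≈ 659.2366 billion.

R659.24 billion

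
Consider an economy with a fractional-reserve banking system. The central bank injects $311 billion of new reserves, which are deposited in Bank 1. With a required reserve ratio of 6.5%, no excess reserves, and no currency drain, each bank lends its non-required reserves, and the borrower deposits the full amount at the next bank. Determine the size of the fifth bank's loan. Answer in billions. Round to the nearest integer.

$222 billion

Each bank lends a fraction (1 − rr) = 0.9350 of the deposit it receives, so Bank 5 receives 311·0.9350^4 and lends 311·0.9350^5 ≈ 222.2381 billion.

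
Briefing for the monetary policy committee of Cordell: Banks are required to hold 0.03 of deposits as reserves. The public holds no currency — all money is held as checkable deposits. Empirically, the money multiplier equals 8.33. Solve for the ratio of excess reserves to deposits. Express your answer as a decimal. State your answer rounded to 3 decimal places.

0.090

Using m = 8.33. Since m = (1 + c)/(c + rr + e), the denominator satisfies c + rr + e = (1 + c)/m = (1 + 0) / 8.33 ≈ 0.120048.
With c = 0 and rr = 0.03, the ratio of excess reserves to deposits is 0.120048 − 0 − 0.03 = 0.090048.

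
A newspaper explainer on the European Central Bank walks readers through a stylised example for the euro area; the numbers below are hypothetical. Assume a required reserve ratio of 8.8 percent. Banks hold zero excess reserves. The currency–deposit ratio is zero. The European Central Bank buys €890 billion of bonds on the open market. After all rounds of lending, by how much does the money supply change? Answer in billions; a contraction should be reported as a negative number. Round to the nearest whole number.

€10114 billion

The simple money multiplier is m = 1/rr = 1/0.088 ≈ 11.3636.
An open-market purchase increases the monetary base by 890 billion, so ΔM = m × ΔMB = 11.3636 × 890 = 10113.604 billion.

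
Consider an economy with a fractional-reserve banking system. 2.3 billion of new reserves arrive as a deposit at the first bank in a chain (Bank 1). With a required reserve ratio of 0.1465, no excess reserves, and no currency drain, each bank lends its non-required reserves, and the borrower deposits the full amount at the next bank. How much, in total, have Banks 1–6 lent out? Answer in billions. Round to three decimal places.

Bank i lends (1 − rr)^i of the original deposit: Bank 1 lends 2.3·0.8535 ≈ 1.9630, Bank 2 lends 2.3·0.8535² ≈ 1.6755, and so on.
Summing a geometric series: total = 2.3·[0.8535·(1 − 0.8535^6) / (1 − 0.8535)] ≈ 8.2198 billion.

8.220 billion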